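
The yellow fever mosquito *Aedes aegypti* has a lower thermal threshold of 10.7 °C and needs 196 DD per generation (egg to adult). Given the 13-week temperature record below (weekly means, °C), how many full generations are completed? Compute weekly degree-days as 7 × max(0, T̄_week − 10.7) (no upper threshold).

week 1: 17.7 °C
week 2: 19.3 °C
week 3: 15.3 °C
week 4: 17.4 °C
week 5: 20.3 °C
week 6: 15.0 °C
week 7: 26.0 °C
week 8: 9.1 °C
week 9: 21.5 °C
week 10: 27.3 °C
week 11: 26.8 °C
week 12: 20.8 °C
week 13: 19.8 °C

4 generations

Weekly DD (7 × max(0, T̄ − 10.7)): 49.0, 60.2, 32.2, 46.9, 67.2, 30.1, 107.1, 0.0, 75.6, 116.2, 112.7, 70.7, 63.7.
Season total = 831.6 DD.
Complete generations = ⌊831.6 / 196⌋ = 4.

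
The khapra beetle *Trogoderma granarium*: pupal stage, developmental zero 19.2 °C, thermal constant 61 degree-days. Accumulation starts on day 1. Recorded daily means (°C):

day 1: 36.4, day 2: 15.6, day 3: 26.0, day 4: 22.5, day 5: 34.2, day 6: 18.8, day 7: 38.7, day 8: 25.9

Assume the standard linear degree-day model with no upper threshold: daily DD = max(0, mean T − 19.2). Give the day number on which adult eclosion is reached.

day 7

Daily DD above 19.2 °C: 17.2, 0.0, 6.8, 3.3, 15.0, 0.0, 19.5, 6.7.
Cumulative: 17.2, 17.2, 24.0, 27.3, 42.3, 42.3, 61.8, 68.5.
The total first reaches 61 DD on day 7.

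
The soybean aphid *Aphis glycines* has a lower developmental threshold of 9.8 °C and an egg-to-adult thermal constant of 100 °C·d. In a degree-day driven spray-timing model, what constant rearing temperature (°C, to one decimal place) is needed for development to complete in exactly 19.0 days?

15.1 °C

Required daily accumulation = 100 / 19.0 = 5.263 DD/day.
T = T_base + 5.263 = 9.8 + 5.263 = 15.063 ≈ 15.1 °C.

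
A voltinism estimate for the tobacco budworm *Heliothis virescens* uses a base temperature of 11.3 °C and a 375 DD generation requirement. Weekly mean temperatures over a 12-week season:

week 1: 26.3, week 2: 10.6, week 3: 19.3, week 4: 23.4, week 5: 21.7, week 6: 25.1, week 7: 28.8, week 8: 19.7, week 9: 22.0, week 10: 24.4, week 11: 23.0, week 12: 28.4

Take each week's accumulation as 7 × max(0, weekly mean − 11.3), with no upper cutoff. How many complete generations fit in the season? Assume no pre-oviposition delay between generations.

Weekly DD (7 × max(0, T̄ − 11.3)): 105.0, 0.0, 56.0, 84.7, 72.8, 96.6, 122.5, 58.8, 74.9, 91.7, 81.9, 119.7.
Season total = 964.6 DD.
Complete generations = ⌊964.6 / 375⌋ = 2.

2 generations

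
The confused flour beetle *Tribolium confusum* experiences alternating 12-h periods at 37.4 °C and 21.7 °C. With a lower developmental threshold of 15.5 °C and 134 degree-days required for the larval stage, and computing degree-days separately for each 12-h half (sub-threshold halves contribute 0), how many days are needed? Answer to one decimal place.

9.5 days

Day half: max(0, 37.4 − 15.5) × 0.5 = 21.9 × 0.5 = 10.95 DD.
Night half: max(0, 21.7 − 15.5) × 0.5 = 6.2 × 0.5 = 3.10 DD.
Per 24 h: 14.05 DD/day.
Duration = 134 / 14.05 = 9.537 ≈ 9.5 days.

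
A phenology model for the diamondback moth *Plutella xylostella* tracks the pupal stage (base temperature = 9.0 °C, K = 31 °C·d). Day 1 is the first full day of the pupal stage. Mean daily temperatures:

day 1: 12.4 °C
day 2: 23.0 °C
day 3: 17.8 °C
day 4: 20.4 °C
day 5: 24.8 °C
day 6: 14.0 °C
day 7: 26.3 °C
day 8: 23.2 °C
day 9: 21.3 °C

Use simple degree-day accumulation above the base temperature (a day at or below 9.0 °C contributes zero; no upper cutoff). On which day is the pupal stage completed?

day 4

Daily DD above 9.0 °C: 3.4, 14.0, 8.8, 11.4, 15.8, 5.0, 17.3, 14.2, 12.3.
Cumulative: 3.4, 17.4, 26.2, 37.6, 53.4, 58.4, 75.7, 89.9, 102.2.
The total first reaches 31 DD on day 4.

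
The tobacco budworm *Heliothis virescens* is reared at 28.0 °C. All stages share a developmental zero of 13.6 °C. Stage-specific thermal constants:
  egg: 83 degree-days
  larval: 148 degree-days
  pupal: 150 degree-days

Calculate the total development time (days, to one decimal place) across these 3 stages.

26.5 days

Daily accumulation at 28.0 °C = 28.0 − 13.6 = 14.4 DD/day.
Total K = 83 + 148 + 150 = 381 DD.
Total duration = 381 / 14.4 = 26.458 ≈ 26.5 days.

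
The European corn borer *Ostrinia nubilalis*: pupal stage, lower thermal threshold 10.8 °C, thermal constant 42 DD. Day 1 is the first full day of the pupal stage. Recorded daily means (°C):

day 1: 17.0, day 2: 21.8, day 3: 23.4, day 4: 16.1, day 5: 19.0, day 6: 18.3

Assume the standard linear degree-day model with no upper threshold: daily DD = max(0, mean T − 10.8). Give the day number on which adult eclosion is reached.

Daily DD above 10.8 °C: 6.2, 11.0, 12.6, 5.3, 8.2, 7.5.
Cumulative: 6.2, 17.2, 29.8, 35.1, 43.3, 50.8.
The total first reaches 42 DD on day 5.

day 5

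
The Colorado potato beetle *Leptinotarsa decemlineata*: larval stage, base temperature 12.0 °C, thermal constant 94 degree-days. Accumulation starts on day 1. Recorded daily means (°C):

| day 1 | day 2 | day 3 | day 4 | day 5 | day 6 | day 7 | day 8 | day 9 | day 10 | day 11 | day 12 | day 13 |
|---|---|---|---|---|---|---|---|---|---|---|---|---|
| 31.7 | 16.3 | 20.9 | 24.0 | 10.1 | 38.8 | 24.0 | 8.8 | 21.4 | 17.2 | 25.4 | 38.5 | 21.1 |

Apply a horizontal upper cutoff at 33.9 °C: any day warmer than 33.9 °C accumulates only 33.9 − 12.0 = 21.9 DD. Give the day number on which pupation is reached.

day 11

Daily DD above 12.0 °C (capped at 21.9): 19.7, 4.3, 8.9, 12.0, 0.0, 21.9, 12.0, 0.0, 9.4, 5.2, 13.4, 21.9, 9.1.
Cumulative: 19.7, 24.0, 32.9, 44.9, 44.9, 66.8, 78.8, 78.8, 88.2, 93.4, 106.8, 128.7, 137.8.
The total first reaches 94 DD on day 11.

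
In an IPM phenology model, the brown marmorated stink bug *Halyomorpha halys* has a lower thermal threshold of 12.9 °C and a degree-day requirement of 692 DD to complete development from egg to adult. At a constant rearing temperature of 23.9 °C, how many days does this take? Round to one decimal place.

62.9 days

Daily accumulation = 23.9 − 12.9 = 11.0 DD/day.
Duration = 692 / 11.0 = 62.909 ≈ 62.9 days.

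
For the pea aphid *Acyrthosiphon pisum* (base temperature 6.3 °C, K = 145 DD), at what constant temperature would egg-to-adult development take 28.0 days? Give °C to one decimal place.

Required daily accumulation = 145 / 28.0 = 5.179 DD/day.
T = T_base + 5.179 = 6.3 + 5.179 = 11.479 ≈ 11.5 °C.

11.5 °C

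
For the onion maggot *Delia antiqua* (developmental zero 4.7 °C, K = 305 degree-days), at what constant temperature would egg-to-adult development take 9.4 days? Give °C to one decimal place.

37.1 °C

Required daily accumulation = 305 / 9.4 = 32.447 DD/day.
T = T_base + 32.447 = 4.7 + 32.447 = 37.147 ≈ 37.1 °C.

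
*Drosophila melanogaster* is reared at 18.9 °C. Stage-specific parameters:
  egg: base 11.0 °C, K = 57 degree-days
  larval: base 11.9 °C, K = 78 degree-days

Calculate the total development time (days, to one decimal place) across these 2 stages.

egg: 57 / (18.9 − 11.0) = 57 / 7.9 = 7.215 d.
larval: 78 / (18.9 − 11.9) = 78 / 7.0 = 11.143 d.
Sum = 18.358 ≈ 18.4 days.

18.4 days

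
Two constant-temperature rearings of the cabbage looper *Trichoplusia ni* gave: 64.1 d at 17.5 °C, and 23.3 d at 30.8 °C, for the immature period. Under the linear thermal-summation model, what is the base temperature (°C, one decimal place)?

9.9 °C

Equal thermal constants: D₁(T₁ − T_b) = D₂(T₂ − T_b).
64.1·(17.5 − T_b) = 23.3·(30.8 − T_b)
T_b = (64.1·17.5 − 23.3·30.8) / (64.1 − 23.3) = 404.11 / 40.8 = 9.905 °C ≈ 9.9 °C.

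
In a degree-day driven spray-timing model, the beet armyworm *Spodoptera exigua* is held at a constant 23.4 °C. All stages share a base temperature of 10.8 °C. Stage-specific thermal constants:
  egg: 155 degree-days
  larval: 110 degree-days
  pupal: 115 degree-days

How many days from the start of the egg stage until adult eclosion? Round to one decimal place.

30.2 days

Daily accumulation at 23.4 °C = 23.4 − 10.8 = 12.6 DD/day.
Total K = 155 + 110 + 115 = 380 DD.
Total duration = 380 / 12.6 = 30.159 ≈ 30.2 days.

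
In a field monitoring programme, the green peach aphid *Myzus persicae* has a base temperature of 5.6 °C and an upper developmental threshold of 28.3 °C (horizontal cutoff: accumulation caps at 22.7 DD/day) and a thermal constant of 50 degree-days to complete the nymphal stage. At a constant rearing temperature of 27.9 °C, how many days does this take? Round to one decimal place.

2.2 days

Daily accumulation = 27.9 − 5.6 = 22.3 DD/day.
Duration = 50 / 22.3 = 2.242 ≈ 2.2 days.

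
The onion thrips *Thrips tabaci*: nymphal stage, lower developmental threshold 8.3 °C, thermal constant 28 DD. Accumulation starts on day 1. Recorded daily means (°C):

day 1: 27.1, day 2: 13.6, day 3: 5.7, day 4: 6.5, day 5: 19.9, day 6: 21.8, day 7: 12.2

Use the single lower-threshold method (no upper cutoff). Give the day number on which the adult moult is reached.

Daily DD above 8.3 °C: 18.8, 5.3, 0.0, 0.0, 11.6, 13.5, 3.9.
Cumulative: 18.8, 24.1, 24.1, 24.1, 35.7, 49.2, 53.1.
The total first reaches 28 DD on day 5.

day 5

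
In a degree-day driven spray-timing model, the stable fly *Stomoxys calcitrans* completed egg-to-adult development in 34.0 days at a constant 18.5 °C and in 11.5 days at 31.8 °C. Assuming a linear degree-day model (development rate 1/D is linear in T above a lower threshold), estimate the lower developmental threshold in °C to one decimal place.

11.7 °C

Under the model K = D·(T − T_b), so D₁·(T₁ − T_b) = D₂·(T₂ − T_b).
34.0·(18.5 − T_b) = 11.5·(31.8 − T_b)
T_b = (34.0·18.5 − 11.5·31.8) / (34.0 − 11.5) = 263.30 / 22.5 = 11.702 °C ≈ 11.7 °C.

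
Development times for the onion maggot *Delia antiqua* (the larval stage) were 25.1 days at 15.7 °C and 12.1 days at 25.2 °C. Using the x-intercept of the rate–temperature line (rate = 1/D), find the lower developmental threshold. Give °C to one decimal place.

6.9 °C

Equal thermal constants: D₁(T₁ − T_b) = D₂(T₂ − T_b).
25.1·(15.7 − T_b) = 12.1·(25.2 − T_b)
T_b = (25.1·15.7 − 12.1·25.2) / (25.1 − 12.1) = 89.15 / 13.0 = 6.858 °C ≈ 6.9 °C.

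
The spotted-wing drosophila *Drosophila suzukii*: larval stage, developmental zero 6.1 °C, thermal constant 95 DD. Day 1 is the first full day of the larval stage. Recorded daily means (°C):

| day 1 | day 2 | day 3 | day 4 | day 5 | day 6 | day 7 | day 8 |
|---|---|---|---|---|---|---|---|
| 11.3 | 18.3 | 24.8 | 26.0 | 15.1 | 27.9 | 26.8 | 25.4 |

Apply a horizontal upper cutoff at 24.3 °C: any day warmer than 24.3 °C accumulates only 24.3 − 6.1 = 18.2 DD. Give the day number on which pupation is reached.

Daily DD above 6.1 °C (capped at 18.2): 5.2, 12.2, 18.2, 18.2, 9.0, 18.2, 18.2, 18.2.
Cumulative: 5.2, 17.4, 35.6, 53.8, 62.8, 81.0, 99.2, 117.4.
The total first reaches 95 DD on day 7.

day 7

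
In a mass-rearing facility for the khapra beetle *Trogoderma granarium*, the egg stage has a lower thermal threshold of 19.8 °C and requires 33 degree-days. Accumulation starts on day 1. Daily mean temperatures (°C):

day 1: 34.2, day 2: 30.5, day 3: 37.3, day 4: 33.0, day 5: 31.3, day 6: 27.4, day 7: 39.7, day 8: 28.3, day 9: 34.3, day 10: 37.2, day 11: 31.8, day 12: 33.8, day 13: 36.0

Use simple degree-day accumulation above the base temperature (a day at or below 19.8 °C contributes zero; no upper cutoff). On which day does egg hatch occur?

Daily DD above 19.8 °C: 14.4, 10.7, 17.5, 13.2, 11.5, 7.6, 19.9, 8.5, 14.5, 17.4, 12.0, 14.0, 16.2.
Cumulative: 14.4, 25.1, 42.6, 55.8, 67.3, 74.9, 94.8, 103.3, 117.8, 135.2, 147.2, 161.2, 177.4.
The total first reaches 33 DD on day 3.

day 3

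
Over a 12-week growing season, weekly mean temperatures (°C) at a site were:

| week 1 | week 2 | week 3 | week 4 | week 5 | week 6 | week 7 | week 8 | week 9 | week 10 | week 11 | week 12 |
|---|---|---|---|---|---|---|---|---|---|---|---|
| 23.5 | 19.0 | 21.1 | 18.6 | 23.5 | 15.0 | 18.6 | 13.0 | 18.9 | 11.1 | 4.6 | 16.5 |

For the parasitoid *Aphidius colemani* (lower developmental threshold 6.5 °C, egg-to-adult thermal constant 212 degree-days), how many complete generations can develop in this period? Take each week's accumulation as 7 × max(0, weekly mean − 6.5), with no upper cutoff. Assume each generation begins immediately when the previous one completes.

4 generations

Weekly DD (7 × max(0, T̄ − 6.5)): 119.0, 87.5, 102.2, 84.7, 119.0, 59.5, 84.7, 45.5, 86.8, 32.2, 0.0, 70.0.
Season total = 891.1 DD.
Complete generations = ⌊891.1 / 212⌋ = 4.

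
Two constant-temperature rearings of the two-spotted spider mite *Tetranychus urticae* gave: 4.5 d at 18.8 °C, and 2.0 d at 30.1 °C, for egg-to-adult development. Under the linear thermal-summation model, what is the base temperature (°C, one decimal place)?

9.8 °C

Under the model K = D·(T − T_b), so D₁·(T₁ − T_b) = D₂·(T₂ − T_b).
4.5·(18.8 − T_b) = 2.0·(30.1 − T_b)
T_b = (4.5·18.8 − 2.0·30.1) / (4.5 − 2.0) = 24.40 / 2.5 = 9.760 °C ≈ 9.8 °C.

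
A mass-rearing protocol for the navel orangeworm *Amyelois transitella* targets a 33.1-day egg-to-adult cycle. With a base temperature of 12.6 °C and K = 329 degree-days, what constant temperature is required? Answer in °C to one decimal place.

22.5 °C

Required daily accumulation = 329 / 33.1 = 9.940 DD/day.
T = T_base + 9.940 = 12.6 + 9.940 = 22.540 ≈ 22.5 °C.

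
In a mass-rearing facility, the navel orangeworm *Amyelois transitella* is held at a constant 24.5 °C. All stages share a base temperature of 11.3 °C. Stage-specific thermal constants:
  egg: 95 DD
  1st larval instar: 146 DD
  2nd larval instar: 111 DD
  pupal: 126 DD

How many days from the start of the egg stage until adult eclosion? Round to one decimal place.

36.2 days

Daily accumulation at 24.5 °C = 24.5 − 11.3 = 13.2 DD/day.
Total K = 95 + 146 + 111 + 126 = 478 DD.
Total duration = 478 / 13.2 = 36.212 ≈ 36.2 days.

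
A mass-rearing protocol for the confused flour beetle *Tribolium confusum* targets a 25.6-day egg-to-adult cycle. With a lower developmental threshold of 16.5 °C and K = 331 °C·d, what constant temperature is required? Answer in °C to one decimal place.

Required daily accumulation = 331 / 25.6 = 12.930 DD/day.
T = T_base + 12.930 = 16.5 + 12.930 = 29.430 ≈ 29.4 °C.

29.4 °C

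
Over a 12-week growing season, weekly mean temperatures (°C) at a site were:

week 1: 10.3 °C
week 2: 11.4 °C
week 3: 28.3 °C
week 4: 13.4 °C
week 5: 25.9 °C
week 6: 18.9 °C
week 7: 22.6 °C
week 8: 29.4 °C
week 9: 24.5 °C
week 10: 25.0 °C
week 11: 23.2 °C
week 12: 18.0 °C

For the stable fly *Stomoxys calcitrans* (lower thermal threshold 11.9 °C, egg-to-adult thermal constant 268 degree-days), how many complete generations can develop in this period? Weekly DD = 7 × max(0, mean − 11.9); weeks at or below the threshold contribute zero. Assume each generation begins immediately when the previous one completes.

Weekly DD (7 × max(0, T̄ − 11.9)): 0.0, 0.0, 114.8, 10.5, 98.0, 49.0, 74.9, 122.5, 88.2, 91.7, 79.1, 42.7.
Season total = 771.4 DD.
Complete generations = ⌊771.4 / 268⌋ = 2.

2 generations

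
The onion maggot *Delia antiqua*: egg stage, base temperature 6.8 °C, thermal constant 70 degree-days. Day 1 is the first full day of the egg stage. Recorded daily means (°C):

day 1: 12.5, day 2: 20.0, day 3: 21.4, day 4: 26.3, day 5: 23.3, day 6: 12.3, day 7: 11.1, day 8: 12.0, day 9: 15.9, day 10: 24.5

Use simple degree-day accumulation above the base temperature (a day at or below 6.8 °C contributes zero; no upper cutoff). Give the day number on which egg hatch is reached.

Daily DD above 6.8 °C: 5.7, 13.2, 14.6, 19.5, 16.5, 5.5, 4.3, 5.2, 9.1, 17.7.
Cumulative: 5.7, 18.9, 33.5, 53.0, 69.5, 75.0, 79.3, 84.5, 93.6, 111.3.
The total first reaches 70 DD on day 6.

day 6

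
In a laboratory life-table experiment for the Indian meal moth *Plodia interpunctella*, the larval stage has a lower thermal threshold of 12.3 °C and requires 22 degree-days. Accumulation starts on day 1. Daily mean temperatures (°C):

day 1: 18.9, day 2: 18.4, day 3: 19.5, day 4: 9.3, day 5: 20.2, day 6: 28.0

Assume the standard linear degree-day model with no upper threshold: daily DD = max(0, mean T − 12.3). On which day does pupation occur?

day 5

Daily DD above 12.3 °C: 6.6, 6.1, 7.2, 0.0, 7.9, 15.7.
Cumulative: 6.6, 12.7, 19.9, 19.9, 27.8, 43.5.
The total first reaches 22 DD on day 5.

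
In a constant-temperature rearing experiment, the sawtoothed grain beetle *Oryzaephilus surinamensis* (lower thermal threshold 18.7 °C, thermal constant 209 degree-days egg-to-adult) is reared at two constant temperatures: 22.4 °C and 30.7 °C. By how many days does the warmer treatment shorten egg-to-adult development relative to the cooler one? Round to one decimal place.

At 22.4 °C: 209 / (22.4 − 18.7) = 209 / 3.7 = 56.486 d.
At 30.7 °C: 209 / (30.7 − 18.7) = 209 / 12.0 = 17.417 d.
Difference = |56.486 − 17.417| = 39.070 ≈ 39.1 days.

39.1 days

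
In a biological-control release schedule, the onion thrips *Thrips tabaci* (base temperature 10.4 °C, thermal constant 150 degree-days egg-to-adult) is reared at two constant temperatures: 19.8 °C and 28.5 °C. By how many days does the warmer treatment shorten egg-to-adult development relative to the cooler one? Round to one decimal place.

7.7 days

At 19.8 °C: 150 / (19.8 − 10.4) = 150 / 9.4 = 15.957 d.
At 28.5 °C: 150 / (28.5 − 10.4) = 150 / 18.1 = 8.287 d.
Difference = |15.957 − 8.287| = 7.670 ≈ 7.7 days.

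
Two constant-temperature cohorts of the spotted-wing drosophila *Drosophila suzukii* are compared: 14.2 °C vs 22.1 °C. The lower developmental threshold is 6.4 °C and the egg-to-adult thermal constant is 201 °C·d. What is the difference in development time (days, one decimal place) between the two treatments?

At 14.2 °C: 201 / (14.2 − 6.4) = 201 / 7.8 = 25.769 d.
At 22.1 °C: 201 / (22.1 − 6.4) = 201 / 15.7 = 12.803 d.
Difference = |25.769 − 12.803| = 12.967 ≈ 13.0 days.

13.0 days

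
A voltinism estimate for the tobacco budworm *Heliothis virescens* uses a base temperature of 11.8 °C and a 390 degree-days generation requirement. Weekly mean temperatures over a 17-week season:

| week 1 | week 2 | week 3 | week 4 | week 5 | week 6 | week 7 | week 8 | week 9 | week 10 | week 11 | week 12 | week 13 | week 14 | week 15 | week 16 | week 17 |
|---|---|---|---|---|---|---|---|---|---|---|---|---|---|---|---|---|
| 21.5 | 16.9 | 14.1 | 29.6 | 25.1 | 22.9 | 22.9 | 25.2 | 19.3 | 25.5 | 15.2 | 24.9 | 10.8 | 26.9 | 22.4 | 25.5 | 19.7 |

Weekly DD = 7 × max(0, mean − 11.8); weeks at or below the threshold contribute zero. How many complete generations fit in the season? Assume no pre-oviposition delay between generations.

Weekly DD (7 × max(0, T̄ − 11.8)): 67.9, 35.7, 16.1, 124.6, 93.1, 77.7, 77.7, 93.8, 52.5, 95.9, 23.8, 91.7, 0.0, 105.7, 74.2, 95.9, 55.3.
Season total = 1181.6 DD.
Complete generations = ⌊1181.6 / 390⌋ = 3.

3 generations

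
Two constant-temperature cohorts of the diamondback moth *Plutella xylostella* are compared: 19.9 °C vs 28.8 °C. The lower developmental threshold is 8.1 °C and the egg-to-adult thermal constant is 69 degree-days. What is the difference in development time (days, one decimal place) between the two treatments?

2.5 days

At 19.9 °C: 69 / (19.9 − 8.1) = 69 / 11.8 = 5.847 d.
At 28.8 °C: 69 / (28.8 − 8.1) = 69 / 20.7 = 3.333 d.
Difference = |5.847 − 3.333| = 2.514 ≈ 2.5 days.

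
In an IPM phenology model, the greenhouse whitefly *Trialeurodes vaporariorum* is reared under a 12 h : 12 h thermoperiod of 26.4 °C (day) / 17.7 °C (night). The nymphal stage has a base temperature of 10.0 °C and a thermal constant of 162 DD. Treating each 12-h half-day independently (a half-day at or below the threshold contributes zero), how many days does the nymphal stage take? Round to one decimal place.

13.4 days

Day half: max(0, 26.4 − 10.0) × 0.5 = 16.4 × 0.5 = 8.20 DD.
Night half: max(0, 17.7 − 10.0) × 0.5 = 7.7 × 0.5 = 3.85 DD.
Per 24 h: 12.05 DD/day.
Duration = 162 / 12.05 = 13.444 ≈ 13.4 days.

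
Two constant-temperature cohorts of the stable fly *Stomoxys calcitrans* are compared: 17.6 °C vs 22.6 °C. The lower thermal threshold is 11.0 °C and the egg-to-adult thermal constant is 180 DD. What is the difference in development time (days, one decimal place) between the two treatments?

At 17.6 °C: 180 / (17.6 − 11.0) = 180 / 6.6 = 27.273 d.
At 22.6 °C: 180 / (22.6 − 11.0) = 180 / 11.6 = 15.517 d.
Difference = |27.273 − 15.517| = 11.755 ≈ 11.8 days.

11.8 days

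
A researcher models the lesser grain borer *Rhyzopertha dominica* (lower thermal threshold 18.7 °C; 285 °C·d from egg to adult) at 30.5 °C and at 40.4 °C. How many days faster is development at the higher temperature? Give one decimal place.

11.0 days

At 30.5 °C: 285 / (30.5 − 18.7) = 285 / 11.8 = 24.153 d.
At 40.4 °C: 285 / (40.4 − 18.7) = 285 / 21.7 = 13.134 d.
Difference = |24.153 − 13.134| = 11.019 ≈ 11.0 days.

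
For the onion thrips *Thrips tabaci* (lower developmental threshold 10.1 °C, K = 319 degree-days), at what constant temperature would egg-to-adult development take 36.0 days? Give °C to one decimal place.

19.0 °C

Required daily accumulation = 319 / 36.0 = 8.861 DD/day.
T = T_base + 8.861 = 10.1 + 8.861 = 18.961 ≈ 19.0 °C.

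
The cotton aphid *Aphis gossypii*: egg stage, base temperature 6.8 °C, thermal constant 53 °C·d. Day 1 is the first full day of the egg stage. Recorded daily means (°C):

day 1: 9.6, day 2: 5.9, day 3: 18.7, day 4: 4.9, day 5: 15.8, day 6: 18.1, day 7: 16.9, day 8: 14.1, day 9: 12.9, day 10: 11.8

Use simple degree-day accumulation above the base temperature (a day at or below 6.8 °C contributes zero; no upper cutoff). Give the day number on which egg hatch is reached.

day 9

Daily DD above 6.8 °C: 2.8, 0.0, 11.9, 0.0, 9.0, 11.3, 10.1, 7.3, 6.1, 5.0.
Cumulative: 2.8, 2.8, 14.7, 14.7, 23.7, 35.0, 45.1, 52.4, 58.5, 63.5.
The total first reaches 53 DD on day 9.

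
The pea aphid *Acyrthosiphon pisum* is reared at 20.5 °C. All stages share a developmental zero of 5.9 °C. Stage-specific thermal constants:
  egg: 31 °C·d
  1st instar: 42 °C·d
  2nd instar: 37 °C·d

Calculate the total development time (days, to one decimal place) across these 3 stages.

Daily accumulation at 20.5 °C = 20.5 − 5.9 = 14.6 DD/day.
Total K = 31 + 42 + 37 = 110 DD.
Total duration = 110 / 14.6 = 7.534 ≈ 7.5 days.

7.5 days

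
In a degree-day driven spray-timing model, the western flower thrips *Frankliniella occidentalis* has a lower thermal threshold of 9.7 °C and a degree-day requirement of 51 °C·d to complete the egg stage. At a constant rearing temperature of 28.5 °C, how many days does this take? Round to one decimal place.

Daily accumulation = 28.5 − 9.7 = 18.8 DD/day.
Duration = 51 / 18.8 = 2.713 ≈ 2.7 days.

2.7 days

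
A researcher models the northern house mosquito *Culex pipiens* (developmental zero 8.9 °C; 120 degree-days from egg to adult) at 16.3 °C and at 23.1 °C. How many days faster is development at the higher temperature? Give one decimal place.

7.8 days

At 16.3 °C: 120 / (16.3 − 8.9) = 120 / 7.4 = 16.216 d.
At 23.1 °C: 120 / (23.1 − 8.9) = 120 / 14.2 = 8.451 d.
Difference = |16.216 − 8.451| = 7.766 ≈ 7.8 days.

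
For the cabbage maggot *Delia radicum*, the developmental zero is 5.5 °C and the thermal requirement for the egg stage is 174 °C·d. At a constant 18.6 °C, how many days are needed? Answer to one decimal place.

Daily accumulation = 18.6 − 5.5 = 13.1 DD/day.
Duration = 174 / 13.1 = 13.282 ≈ 13.3 days.

13.3 days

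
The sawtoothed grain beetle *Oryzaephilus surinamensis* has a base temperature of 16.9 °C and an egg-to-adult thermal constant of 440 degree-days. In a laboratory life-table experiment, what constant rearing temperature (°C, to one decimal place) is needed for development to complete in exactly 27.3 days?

Required daily accumulation = 440 / 27.3 = 16.117 DD/day.
T = T_base + 16.117 = 16.9 + 16.117 = 33.017 ≈ 33.0 °C.

33.0 °C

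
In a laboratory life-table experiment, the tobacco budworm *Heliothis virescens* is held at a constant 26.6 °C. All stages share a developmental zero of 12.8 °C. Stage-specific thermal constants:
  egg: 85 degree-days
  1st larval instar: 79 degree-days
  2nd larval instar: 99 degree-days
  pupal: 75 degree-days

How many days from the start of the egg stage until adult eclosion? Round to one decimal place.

24.5 days

Daily accumulation at 26.6 °C = 26.6 − 12.8 = 13.8 DD/day.
Total K = 85 + 79 + 99 + 75 = 338 DD.
Total duration = 338 / 13.8 = 24.493 ≈ 24.5 days.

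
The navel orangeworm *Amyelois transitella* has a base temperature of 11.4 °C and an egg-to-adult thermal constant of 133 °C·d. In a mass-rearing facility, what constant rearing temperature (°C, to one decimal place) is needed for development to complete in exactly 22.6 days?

17.3 °C

Required daily accumulation = 133 / 22.6 = 5.885 DD/day.
T = T_base + 5.885 = 11.4 + 5.885 = 17.285 ≈ 17.3 °C.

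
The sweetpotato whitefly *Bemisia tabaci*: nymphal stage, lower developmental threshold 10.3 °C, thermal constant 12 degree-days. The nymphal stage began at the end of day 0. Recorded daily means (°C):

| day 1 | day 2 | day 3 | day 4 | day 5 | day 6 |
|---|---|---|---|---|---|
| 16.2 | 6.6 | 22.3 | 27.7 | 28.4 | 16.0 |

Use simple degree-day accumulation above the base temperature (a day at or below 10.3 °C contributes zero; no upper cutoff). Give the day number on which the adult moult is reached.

day 3

Daily DD above 10.3 °C: 5.9, 0.0, 12.0, 17.4, 18.1, 5.7.
Cumulative: 5.9, 5.9, 17.9, 35.3, 53.4, 59.1.
The total first reaches 12 DD on day 3.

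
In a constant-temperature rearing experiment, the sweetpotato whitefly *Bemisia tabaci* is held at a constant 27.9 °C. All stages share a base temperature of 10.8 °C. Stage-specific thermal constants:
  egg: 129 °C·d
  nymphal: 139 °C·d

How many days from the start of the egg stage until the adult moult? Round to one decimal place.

15.7 days

Daily accumulation at 27.9 °C = 27.9 − 10.8 = 17.1 DD/day.
Total K = 129 + 139 = 268 DD.
Total duration = 268 / 17.1 = 15.673 ≈ 15.7 days.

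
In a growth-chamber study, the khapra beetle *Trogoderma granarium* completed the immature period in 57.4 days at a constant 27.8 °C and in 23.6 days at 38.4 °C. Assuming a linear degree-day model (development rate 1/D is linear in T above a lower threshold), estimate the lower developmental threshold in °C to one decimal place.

20.4 °C

Equal thermal constants: D₁(T₁ − T_b) = D₂(T₂ − T_b).
57.4·(27.8 − T_b) = 23.6·(38.4 − T_b)
T_b = (57.4·27.8 − 23.6·38.4) / (57.4 − 23.6) = 689.48 / 33.8 = 20.399 °C ≈ 20.4 °C.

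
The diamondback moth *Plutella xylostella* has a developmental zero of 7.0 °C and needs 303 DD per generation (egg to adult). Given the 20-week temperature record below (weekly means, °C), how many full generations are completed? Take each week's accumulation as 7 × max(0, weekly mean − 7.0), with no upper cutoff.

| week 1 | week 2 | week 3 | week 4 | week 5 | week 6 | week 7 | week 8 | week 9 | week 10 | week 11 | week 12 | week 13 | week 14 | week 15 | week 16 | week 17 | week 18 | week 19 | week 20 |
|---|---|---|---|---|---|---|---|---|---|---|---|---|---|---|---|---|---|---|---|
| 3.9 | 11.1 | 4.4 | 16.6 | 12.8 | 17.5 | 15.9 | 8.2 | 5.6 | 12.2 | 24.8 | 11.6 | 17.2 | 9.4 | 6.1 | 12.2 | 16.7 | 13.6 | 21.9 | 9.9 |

Weekly DD (7 × max(0, T̄ − 7.0)): 0.0, 28.7, 0.0, 67.2, 40.6, 73.5, 62.3, 8.4, 0.0, 36.4, 124.6, 32.2, 71.4, 16.8, 0.0, 36.4, 67.9, 46.2, 104.3, 20.3.
Season total = 837.2 DD.
Complete generations = ⌊837.2 / 303⌋ = 2.

2 generations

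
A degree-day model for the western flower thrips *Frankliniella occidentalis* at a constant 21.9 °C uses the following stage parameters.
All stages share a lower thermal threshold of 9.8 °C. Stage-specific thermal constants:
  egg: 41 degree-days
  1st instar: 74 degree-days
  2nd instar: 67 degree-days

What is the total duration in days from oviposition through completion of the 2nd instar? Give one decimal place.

Daily accumulation at 21.9 °C = 21.9 − 9.8 = 12.1 DD/day.
Total K = 41 + 74 + 67 = 182 DD.
Total duration = 182 / 12.1 = 15.041 ≈ 15.0 days.

15.0 days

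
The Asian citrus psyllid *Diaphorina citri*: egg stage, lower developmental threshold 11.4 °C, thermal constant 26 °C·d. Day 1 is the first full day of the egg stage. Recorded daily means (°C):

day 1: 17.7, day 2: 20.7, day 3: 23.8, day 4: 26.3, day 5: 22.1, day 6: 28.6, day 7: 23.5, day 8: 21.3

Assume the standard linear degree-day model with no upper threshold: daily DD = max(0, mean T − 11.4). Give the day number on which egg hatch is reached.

Daily DD above 11.4 °C: 6.3, 9.3, 12.4, 14.9, 10.7, 17.2, 12.1, 9.9.
Cumulative: 6.3, 15.6, 28.0, 42.9, 53.6, 70.8, 82.9, 92.8.
The total first reaches 26 DD on day 3.

day 3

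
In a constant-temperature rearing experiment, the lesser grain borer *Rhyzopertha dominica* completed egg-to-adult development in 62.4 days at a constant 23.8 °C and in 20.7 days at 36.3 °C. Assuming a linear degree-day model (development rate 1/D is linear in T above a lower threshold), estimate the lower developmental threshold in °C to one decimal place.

17.6 °C

Linear rate model ⇒ the product D·(T − T_b) is constant across temperatures.
62.4·(23.8 − T_b) = 20.7·(36.3 − T_b)
T_b = (62.4·23.8 − 20.7·36.3) / (62.4 − 20.7) = 733.71 / 41.7 = 17.595 °C ≈ 17.6 °C.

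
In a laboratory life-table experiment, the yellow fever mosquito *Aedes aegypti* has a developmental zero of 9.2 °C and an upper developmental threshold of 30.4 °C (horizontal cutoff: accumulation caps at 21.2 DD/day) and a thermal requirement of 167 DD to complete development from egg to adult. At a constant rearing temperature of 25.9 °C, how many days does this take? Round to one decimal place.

10.0 days

Daily accumulation = 25.9 − 9.2 = 16.7 DD/day.
Duration = 167 / 16.7 = 10.000 ≈ 10.0 days.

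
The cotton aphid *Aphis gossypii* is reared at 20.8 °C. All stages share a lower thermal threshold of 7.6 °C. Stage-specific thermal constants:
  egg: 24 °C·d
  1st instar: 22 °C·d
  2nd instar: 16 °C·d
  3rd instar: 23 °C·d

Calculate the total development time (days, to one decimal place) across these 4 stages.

6.4 days

Daily accumulation at 20.8 °C = 20.8 − 7.6 = 13.2 DD/day.
Total K = 24 + 22 + 16 + 23 = 85 DD.
Total duration = 85 / 13.2 = 6.439 ≈ 6.4 days.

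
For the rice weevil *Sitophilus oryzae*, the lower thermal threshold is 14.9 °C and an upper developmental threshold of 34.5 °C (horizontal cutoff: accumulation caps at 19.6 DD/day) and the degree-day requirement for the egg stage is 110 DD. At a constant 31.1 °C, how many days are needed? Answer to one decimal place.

6.8 days

Daily accumulation = 31.1 − 14.9 = 16.2 DD/day.
Duration = 110 / 16.2 = 6.790 ≈ 6.8 days.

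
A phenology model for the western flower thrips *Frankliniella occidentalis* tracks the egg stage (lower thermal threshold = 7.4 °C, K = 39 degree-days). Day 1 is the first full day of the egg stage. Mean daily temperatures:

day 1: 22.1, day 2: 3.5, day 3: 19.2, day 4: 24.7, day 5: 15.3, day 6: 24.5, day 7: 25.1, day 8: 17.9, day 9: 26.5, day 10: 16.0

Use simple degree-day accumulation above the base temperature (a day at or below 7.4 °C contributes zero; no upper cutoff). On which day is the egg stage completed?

day 4

Daily DD above 7.4 °C: 14.7, 0.0, 11.8, 17.3, 7.9, 17.1, 17.7, 10.5, 19.1, 8.6.
Cumulative: 14.7, 14.7, 26.5, 43.8, 51.7, 68.8, 86.5, 97.0, 116.1, 124.7.
The total first reaches 39 DD on day 4.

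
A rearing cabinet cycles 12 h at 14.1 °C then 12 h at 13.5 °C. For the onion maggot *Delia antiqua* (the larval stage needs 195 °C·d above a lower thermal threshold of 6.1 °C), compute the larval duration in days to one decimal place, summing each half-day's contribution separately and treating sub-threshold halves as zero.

25.3 days

Day half: max(0, 14.1 − 6.1) × 0.5 = 8.0 × 0.5 = 4.00 DD.
Night half: max(0, 13.5 − 6.1) × 0.5 = 7.4 × 0.5 = 3.70 DD.
Per 24 h: 7.70 DD/day.
Duration = 195 / 7.70 = 25.325 ≈ 25.3 days.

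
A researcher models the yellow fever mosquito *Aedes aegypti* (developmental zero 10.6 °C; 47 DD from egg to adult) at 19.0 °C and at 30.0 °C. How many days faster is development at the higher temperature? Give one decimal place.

At 19.0 °C: 47 / (19.0 − 10.6) = 47 / 8.4 = 5.595 d.
At 30.0 °C: 47 / (30.0 − 10.6) = 47 / 19.4 = 2.423 d.
Difference = |5.595 − 2.423| = 3.173 ≈ 3.2 days.

3.2 days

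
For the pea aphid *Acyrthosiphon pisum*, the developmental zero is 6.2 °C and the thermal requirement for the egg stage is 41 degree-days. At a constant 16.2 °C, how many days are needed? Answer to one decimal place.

4.1 days

Daily accumulation = 16.2 − 6.2 = 10.0 DD/day.
Duration = 41 / 10.0 = 4.100 ≈ 4.1 days.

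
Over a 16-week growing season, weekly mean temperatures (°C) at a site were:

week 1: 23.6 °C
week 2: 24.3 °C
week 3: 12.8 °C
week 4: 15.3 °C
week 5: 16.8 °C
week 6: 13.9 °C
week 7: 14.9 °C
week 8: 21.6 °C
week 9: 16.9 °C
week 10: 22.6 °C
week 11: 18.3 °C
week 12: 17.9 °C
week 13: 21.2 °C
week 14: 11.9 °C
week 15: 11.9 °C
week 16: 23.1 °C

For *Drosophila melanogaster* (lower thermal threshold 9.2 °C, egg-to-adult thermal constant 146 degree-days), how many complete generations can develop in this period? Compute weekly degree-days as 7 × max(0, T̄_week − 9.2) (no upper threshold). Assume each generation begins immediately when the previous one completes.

6 generations

Weekly DD (7 × max(0, T̄ − 9.2)): 100.8, 105.7, 25.2, 42.7, 53.2, 32.9, 39.9, 86.8, 53.9, 93.8, 63.7, 60.9, 84.0, 18.9, 18.9, 97.3.
Season total = 978.6 DD.
Complete generations = ⌊978.6 / 146⌋ = 6.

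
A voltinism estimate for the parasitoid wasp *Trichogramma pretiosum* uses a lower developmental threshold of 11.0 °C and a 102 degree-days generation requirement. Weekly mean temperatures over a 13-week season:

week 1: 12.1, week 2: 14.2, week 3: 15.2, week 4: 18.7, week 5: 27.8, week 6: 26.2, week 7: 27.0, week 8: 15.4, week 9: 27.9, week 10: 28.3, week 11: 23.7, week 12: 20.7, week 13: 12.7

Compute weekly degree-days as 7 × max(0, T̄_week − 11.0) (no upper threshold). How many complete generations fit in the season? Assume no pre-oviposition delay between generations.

8 generations

Weekly DD (7 × max(0, T̄ − 11.0)): 7.7, 22.4, 29.4, 53.9, 117.6, 106.4, 112.0, 30.8, 118.3, 121.1, 88.9, 67.9, 11.9.
Season total = 888.3 DD.
Complete generations = ⌊888.3 / 102⌋ = 8.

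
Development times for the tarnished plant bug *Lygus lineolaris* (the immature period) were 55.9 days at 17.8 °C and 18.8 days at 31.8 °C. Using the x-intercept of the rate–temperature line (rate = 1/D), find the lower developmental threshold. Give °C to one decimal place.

Linear rate model ⇒ the product D·(T − T_b) is constant across temperatures.
55.9·(17.8 − T_b) = 18.8·(31.8 − T_b)
T_b = (55.9·17.8 − 18.8·31.8) / (55.9 − 18.8) = 397.18 / 37.1 = 10.706 °C ≈ 10.7 °C.

10.7 °C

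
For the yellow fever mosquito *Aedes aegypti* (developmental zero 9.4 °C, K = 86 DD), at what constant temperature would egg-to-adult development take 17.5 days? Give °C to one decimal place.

14.3 °C

Required daily accumulation = 86 / 17.5 = 4.914 DD/day.
T = T_base + 4.914 = 9.4 + 4.914 = 14.314 ≈ 14.3 °C.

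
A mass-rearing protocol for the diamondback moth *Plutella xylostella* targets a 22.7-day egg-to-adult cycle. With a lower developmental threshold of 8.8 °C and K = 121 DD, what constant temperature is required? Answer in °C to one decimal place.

Required daily accumulation = 121 / 22.7 = 5.330 DD/day.
T = T_base + 5.330 = 8.8 + 5.330 = 14.130 ≈ 14.1 °C.

14.1 °C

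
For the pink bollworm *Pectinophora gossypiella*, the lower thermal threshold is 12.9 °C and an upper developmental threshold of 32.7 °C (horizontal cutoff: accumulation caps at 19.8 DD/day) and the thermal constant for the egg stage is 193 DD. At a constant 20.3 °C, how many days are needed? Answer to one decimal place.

26.1 days

Daily accumulation = 20.3 − 12.9 = 7.4 DD/day.
Duration = 193 / 7.4 = 26.081 ≈ 26.1 days.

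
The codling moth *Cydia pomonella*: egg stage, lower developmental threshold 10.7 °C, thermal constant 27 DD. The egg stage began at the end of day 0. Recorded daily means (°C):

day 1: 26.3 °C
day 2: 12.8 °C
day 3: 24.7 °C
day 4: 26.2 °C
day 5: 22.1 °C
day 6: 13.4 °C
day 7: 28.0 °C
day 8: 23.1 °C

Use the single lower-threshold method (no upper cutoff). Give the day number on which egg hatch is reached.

day 3

Daily DD above 10.7 °C: 15.6, 2.1, 14.0, 15.5, 11.4, 2.7, 17.3, 12.4.
Cumulative: 15.6, 17.7, 31.7, 47.2, 58.6, 61.3, 78.6, 91.0.
The total first reaches 27 DD on day 3.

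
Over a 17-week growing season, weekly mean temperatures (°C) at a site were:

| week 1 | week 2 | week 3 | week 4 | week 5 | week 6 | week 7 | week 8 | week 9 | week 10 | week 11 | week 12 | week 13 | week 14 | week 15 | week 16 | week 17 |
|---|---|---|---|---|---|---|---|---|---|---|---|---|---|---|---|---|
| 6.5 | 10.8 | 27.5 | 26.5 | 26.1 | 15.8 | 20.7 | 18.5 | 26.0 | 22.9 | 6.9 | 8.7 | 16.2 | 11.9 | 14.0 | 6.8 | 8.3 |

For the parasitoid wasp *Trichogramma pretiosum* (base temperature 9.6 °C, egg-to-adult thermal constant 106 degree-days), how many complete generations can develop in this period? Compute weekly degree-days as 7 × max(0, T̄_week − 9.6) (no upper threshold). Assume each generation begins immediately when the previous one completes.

Weekly DD (7 × max(0, T̄ − 9.6)): 0.0, 8.4, 125.3, 118.3, 115.5, 43.4, 77.7, 62.3, 114.8, 93.1, 0.0, 0.0, 46.2, 16.1, 30.8, 0.0, 0.0.
Season total = 851.9 DD.
Complete generations = ⌊851.9 / 106⌋ = 8.

8 generations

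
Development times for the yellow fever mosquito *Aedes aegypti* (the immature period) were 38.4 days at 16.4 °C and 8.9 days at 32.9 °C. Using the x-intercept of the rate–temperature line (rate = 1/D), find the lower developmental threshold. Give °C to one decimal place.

Under the model K = D·(T − T_b), so D₁·(T₁ − T_b) = D₂·(T₂ − T_b).
38.4·(16.4 − T_b) = 8.9·(32.9 − T_b)
T_b = (38.4·16.4 − 8.9·32.9) / (38.4 − 8.9) = 336.95 / 29.5 = 11.422 °C ≈ 11.4 °C.

11.4 °C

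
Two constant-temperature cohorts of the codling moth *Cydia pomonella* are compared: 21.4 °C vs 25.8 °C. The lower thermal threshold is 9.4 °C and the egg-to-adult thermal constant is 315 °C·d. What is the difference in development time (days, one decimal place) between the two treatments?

7.0 days

At 21.4 °C: 315 / (21.4 − 9.4) = 315 / 12.0 = 26.250 d.
At 25.8 °C: 315 / (25.8 − 9.4) = 315 / 16.4 = 19.207 d.
Difference = |26.250 − 19.207| = 7.043 ≈ 7.0 days.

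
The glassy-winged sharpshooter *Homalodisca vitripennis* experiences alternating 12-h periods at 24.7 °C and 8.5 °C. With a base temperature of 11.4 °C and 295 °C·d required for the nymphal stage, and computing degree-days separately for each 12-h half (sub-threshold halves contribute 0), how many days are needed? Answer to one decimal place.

Day half: max(0, 24.7 − 11.4) × 0.5 = 13.3 × 0.5 = 6.65 DD.
Night half: max(0, 8.5 − 11.4) × 0.5 = 0.0 × 0.5 = 0.00 DD.
Per 24 h: 6.65 DD/day.
Duration = 295 / 6.65 = 44.361 ≈ 44.4 days.

44.4 days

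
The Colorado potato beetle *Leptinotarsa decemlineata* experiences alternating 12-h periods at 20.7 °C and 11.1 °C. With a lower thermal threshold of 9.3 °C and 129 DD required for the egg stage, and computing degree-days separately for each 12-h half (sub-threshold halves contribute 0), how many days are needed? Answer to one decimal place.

Day half: max(0, 20.7 − 9.3) × 0.5 = 11.4 × 0.5 = 5.70 DD.
Night half: max(0, 11.1 − 9.3) × 0.5 = 1.8 × 0.5 = 0.90 DD.
Per 24 h: 6.60 DD/day.
Duration = 129 / 6.60 = 19.545 ≈ 19.5 days.

19.5 days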